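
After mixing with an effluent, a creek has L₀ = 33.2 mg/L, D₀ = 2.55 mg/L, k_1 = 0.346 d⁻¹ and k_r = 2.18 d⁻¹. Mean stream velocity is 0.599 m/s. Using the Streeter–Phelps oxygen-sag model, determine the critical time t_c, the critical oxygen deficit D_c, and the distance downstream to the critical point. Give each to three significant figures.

t_c ≈ 0.719 d; D_c ≈ 4.11 mg/L; x_c ≈ 37.2 km

With k_r/k_1 = 6.301 and 1 − D₀(k_r−k_1)/(k_1 L₀) = 0.5929,
t_c = ln(6.301 × 0.5929) / (2.18 − 0.346) = ln(3.735) / 1.834 = 1.318/1.834 = 0.7186 d.
D_c = (k_1/k_r) L₀ e^(−k_1 t_c) = (0.346/2.18) × 33.2 × e^(−0.346×0.7186) = 0.1587 × 33.2 × 0.7799 = 4.109 mg/L.
x_c = v t_c = 0.599 m/s × 0.7186 d × 86400 s/d = 37190 m ≈ 37.2 km.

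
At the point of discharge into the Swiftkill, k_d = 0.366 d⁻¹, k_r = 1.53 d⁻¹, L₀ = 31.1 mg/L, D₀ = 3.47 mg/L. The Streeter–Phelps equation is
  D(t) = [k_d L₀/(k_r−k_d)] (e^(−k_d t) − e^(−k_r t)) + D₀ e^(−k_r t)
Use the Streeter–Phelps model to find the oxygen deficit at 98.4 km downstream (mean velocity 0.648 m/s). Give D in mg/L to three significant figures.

D ≈ 4.71 mg/L

Travel time t = x/v = 98.4 km / (0.648 m/s) = 98400 m / 0.648 m/s = 151900 s = 1.758 d.
k_d L₀/(k_r−k_d) = 0.366×31.1/(1.53−0.366) = 11.38/1.164 = 9.779 mg/L.
e^(−k_d t) = e^(−0.366×1.758) = 0.5256; e^(−k_r t) = e^(−1.53×1.758) = 0.06795.
D = 9.779 × (0.5256 − 0.06795) + 3.47 × 0.06795 = 4.475 + 0.2358 = 4.711 mg/L.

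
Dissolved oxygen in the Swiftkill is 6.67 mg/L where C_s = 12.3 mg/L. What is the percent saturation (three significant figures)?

% saturation = C/C_s × 100 = 6.67/12.3 × 100 = 54.2 %.

54.2 % saturation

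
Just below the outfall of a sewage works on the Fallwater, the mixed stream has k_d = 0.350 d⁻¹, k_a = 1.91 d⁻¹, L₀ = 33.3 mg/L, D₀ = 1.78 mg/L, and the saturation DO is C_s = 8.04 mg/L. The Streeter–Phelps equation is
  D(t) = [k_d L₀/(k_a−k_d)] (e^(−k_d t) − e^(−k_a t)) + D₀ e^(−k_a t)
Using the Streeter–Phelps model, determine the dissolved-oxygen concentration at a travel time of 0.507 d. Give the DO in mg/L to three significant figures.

k_d L₀/(k_a−k_d) = 0.350×33.3/(1.91−0.350) = 11.65/1.560 = 7.471 mg/L.
e^(−k_d t) = e^(−0.350×0.5070) = 0.8374; e^(−k_a t) = e^(−1.91×0.5070) = 0.3797.
D = 7.471 × (0.8374 − 0.3797) + 1.78 × 0.3797 = 3.420 + 0.6759 = 4.095 mg/L.
DO = C_s − D = 8.04 − 4.095 = 3.945 mg/L.

DO ≈ 3.94 mg/L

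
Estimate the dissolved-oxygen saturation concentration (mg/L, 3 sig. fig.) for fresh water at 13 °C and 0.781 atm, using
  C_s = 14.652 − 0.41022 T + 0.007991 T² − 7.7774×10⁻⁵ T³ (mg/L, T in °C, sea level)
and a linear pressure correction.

At sea level: C_s = 14.652 − 0.41022×13 + 0.007991×13² − 7.7774×10⁻⁵×13³ = 10.50 mg/L.
Pressure correction: C_s' = 10.50 × 0.781 = 8.200 mg/L.

C_s ≈ 8.20 mg/L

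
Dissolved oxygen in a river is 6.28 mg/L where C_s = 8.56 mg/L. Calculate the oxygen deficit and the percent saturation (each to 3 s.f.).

D ≈ 2.28 mg/L; 73.4 % saturation

D = C_s − C = 8.56 − 6.28 = 2.28 mg/L.
% saturation = 6.28/8.56 × 100 = 73.4 %.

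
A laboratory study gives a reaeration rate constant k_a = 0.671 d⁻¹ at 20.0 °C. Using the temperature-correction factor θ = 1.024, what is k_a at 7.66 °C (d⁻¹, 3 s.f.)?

k_a ≈ 0.501 d⁻¹

k_a(T₂) = k_a(T₁) · θ^(T₂−T₁) = 0.671 × 1.024^(7.66−20.0)
= 0.671 × 1.024^-12.3 = 0.671 × 0.7463 = 0.5008 d⁻¹.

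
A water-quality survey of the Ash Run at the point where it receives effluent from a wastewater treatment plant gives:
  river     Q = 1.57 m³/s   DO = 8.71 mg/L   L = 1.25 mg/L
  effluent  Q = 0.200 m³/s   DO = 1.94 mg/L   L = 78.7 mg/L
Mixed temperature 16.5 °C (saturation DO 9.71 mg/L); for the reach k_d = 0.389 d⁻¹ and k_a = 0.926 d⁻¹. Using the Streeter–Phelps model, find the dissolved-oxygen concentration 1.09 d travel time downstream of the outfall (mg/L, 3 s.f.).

DO ≈ 6.97 mg/L

Mixed DO = (1.57×8.71 + 0.200×1.94)/(1.57+0.200) = 14.06/1.770 = 7.945 mg/L.
Mixed L₀ = (1.57×1.25 + 0.200×78.7)/(1.770) = 17.70/1.770 = 10.00 mg/L.
Initial deficit D₀ = C_s − DO₀ = 9.71 − 7.945 = 1.765 mg/L.
D(1.09) = [0.389×10.00/(0.926−0.389)](e^(−0.389×1.09) − e^(−0.926×1.09)) + 1.765 e^(−0.926×1.09)
= 7.245 × (0.6544 − 0.3645) + 1.765 × 0.3645 = 2.744 mg/L.
DO = 9.71 − 2.744 = 6.966 mg/L.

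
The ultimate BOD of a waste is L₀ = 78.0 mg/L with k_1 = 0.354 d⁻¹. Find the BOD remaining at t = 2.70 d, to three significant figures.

L ≈ 30.0 mg/L

L_t = L₀ e^(−k_1 t) = 78.0 × e^(−0.354×2.70) = 78.0 × 0.3845 = 29.99 mg/L.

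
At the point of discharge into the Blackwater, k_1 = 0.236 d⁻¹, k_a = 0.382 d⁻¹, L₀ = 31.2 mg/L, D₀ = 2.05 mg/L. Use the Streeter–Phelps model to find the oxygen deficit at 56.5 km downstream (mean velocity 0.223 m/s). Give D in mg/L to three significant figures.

D ≈ 9.46 mg/L

Travel time t = x/v = 56.5 km / (0.223 m/s) = 56500 m / 0.223 m/s = 253400 s = 2.932 d.
k_1 L₀/(k_a−k_1) = 0.236×31.2/(0.382−0.236) = 7.363/0.1460 = 50.43 mg/L.
e^(−k_1 t) = e^(−0.236×2.932) = 0.5005; e^(−k_a t) = e^(−0.382×2.932) = 0.3262.
D = 50.43 × (0.5005 − 0.3262) + 2.05 × 0.3262 = 8.792 + 0.6687 = 9.461 mg/L.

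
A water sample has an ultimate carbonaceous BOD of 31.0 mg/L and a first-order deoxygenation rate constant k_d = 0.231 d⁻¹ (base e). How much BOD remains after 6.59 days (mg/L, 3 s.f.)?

L ≈ 6.76 mg/L

L_t = L₀ e^(−k_d t) = 31.0 × e^(−0.231×6.59) = 31.0 × 0.2182 = 6.765 mg/L.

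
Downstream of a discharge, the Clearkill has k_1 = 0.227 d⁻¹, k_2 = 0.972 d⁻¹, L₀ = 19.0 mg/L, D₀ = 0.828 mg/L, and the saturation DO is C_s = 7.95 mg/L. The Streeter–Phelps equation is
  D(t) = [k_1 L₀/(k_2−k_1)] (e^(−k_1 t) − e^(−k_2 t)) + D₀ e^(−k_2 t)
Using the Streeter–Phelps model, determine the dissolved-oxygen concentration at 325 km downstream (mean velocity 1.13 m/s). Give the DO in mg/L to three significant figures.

Travel time t = x/v = 325 km / (1.13 m/s) = 325000 m / 1.13 m/s = 287600 s = 3.329 d.
k_1 L₀/(k_2−k_1) = 0.227×19.0/(0.972−0.227) = 4.313/0.7450 = 5.789 mg/L.
e^(−k_1 t) = e^(−0.227×3.329) = 0.4697; e^(−k_2 t) = e^(−0.972×3.329) = 0.03934.
D = 5.789 × (0.4697 − 0.03934) + 0.828 × 0.03934 = 2.492 + 0.03257 = 2.524 mg/L.
DO = C_s − D = 7.95 − 2.524 = 5.426 mg/L.

DO ≈ 5.43 mg/L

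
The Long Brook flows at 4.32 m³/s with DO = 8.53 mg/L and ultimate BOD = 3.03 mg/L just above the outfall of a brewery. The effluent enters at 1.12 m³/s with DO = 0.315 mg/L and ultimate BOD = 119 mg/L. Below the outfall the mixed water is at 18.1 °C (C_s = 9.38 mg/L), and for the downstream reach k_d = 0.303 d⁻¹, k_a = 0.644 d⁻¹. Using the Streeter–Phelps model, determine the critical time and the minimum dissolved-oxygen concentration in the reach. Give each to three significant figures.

t_c ≈ 1.88 d; minimum DO ≈ 2.22 mg/L

Mixed DO = (4.32×8.53 + 1.12×0.315)/(4.32+1.12) = 37.20/5.440 = 6.839 mg/L.
Mixed L₀ = (4.32×3.03 + 1.12×119)/(5.440) = 146.4/5.440 = 26.91 mg/L.
Initial deficit D₀ = C_s − DO₀ = 9.38 − 6.839 = 2.541 mg/L.
t_c = (1/0.3410) ln[(0.644/0.303)(1 − 2.541×0.3410/(0.303×26.91))] = 2.933 × ln(1.899) = 1.881 d.
D_c = (0.303/0.644) × 26.91 × e^(−0.303×1.881) = 0.4705 × 26.91 × 0.5655 = 7.159 mg/L.
Minimum DO = 9.38 − 7.159 = 2.221 mg/L.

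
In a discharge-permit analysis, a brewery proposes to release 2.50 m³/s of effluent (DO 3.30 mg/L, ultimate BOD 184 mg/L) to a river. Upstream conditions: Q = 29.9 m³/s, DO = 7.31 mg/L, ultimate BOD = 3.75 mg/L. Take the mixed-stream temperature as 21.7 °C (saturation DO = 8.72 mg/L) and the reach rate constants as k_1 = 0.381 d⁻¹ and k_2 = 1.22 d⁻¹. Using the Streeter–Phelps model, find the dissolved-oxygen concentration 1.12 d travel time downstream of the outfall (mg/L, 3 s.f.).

Mixed DO = (29.9×7.31 + 2.50×3.30)/(29.9+2.50) = 226.8/32.40 = 7.001 mg/L.
Mixed L₀ = (29.9×3.75 + 2.50×184)/(32.40) = 572.1/32.40 = 17.66 mg/L.
Initial deficit D₀ = C_s − DO₀ = 8.72 − 7.001 = 1.719 mg/L.
D(1.12) = [0.381×17.66/(1.22−0.381)](e^(−0.381×1.12) − e^(−1.22×1.12)) + 1.719 e^(−1.22×1.12)
= 8.019 × (0.6526 − 0.2550) + 1.719 × 0.2550 = 3.627 mg/L.
DO = 8.72 − 3.627 = 5.093 mg/L.

DO ≈ 5.09 mg/L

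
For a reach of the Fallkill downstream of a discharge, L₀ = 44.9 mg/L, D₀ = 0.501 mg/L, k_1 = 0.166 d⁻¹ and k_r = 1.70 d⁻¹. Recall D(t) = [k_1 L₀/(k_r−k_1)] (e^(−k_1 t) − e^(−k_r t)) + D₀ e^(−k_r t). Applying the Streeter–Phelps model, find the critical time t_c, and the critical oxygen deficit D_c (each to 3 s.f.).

t_c ≈ 1.45 d; D_c ≈ 3.45 mg/L

t_c = [1/(k_r−k_1)] ln[(k_r/k_1)(1 − D₀(k_r−k_1)/(k_1 L₀))]
= [1/(1.70−0.166)] ln[(1.70/0.166)(1 − 0.501×1.534/(0.166×44.9))]
= (1/1.534) ln[10.24 × 0.8969] = 0.6519 × ln(9.185) = 0.6519 × 2.218 = 1.446 d.
D_c = (k_1/k_r) L₀ e^(−k_1 t_c) = (0.166/1.70) × 44.9 × e^(−0.166×1.446) = 0.09765 × 44.9 × 0.7866 = 3.449 mg/L.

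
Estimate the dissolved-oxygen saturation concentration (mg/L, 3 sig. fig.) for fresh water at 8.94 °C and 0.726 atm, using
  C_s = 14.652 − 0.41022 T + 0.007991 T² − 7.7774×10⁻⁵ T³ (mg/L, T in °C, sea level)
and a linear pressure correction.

At sea level: C_s = 14.652 − 0.41022×8.94 + 0.007991×8.94² − 7.7774×10⁻⁵×8.94³ = 11.57 mg/L.
Pressure correction: C_s' = 11.57 × 0.726 = 8.398 mg/L.

C_s ≈ 8.40 mg/L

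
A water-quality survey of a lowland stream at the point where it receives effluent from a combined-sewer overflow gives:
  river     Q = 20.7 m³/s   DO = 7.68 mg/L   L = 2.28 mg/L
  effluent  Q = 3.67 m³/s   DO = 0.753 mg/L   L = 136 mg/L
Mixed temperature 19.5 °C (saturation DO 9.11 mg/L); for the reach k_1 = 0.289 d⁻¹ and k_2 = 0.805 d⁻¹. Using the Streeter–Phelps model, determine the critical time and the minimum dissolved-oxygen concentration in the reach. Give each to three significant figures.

t_c ≈ 1.56 d; minimum DO ≈ 3.98 mg/L

Mixed DO = (20.7×7.68 + 3.67×0.753)/(20.7+3.67) = 161.7/24.37 = 6.637 mg/L.
Mixed L₀ = (20.7×2.28 + 3.67×136)/(24.37) = 546.3/24.37 = 22.42 mg/L.
Initial deficit D₀ = C_s − DO₀ = 9.11 − 6.637 = 2.473 mg/L.
t_c = (1/0.5160) ln[(0.805/0.289)(1 − 2.473×0.5160/(0.289×22.42))] = 1.938 × ln(2.237) = 1.560 d.
D_c = (0.289/0.805) × 22.42 × e^(−0.289×1.560) = 0.3590 × 22.42 × 0.6371 = 5.127 mg/L.
Minimum DO = 9.11 − 5.127 = 3.983 mg/L.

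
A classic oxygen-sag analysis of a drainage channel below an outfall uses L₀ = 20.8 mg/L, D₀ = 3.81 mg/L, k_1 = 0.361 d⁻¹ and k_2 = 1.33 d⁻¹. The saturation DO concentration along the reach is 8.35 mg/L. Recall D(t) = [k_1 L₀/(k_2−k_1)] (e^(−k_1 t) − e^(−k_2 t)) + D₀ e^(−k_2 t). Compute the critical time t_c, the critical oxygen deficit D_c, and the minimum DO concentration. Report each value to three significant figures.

With k_2/k_1 = 3.684 and 1 − D₀(k_2−k_1)/(k_1 L₀) = 0.5083,
t_c = ln(3.684 × 0.5083) / (1.33 − 0.361) = ln(1.873) / 0.9690 = 0.6274/0.9690 = 0.6475 d.
L(t_c) = L₀ e^(−k_1 t_c) = 20.8 × 0.7916 = 16.46 mg/L, and at the critical point k_2 D_c = k_1 L, so D_c = (0.361/1.33) × 16.46 = 4.469 mg/L.
Minimum DO = C_s − D_c = 8.35 − 4.469 = 3.881 mg/L.

t_c ≈ 0.647 d; D_c ≈ 4.47 mg/L; min DO ≈ 3.88 mg/L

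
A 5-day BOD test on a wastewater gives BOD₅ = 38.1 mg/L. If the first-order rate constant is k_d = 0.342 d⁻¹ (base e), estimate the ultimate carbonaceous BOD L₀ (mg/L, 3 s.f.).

L₀ ≈ 46.5 mg/L

BOD₅ = L₀(1 − e^(−5k_d)) ⇒ L₀ = BOD₅ / (1 − e^(−5×0.342))
= 38.1 / (1 − 0.1809) = 38.1 / 0.8191 = 46.51 mg/L.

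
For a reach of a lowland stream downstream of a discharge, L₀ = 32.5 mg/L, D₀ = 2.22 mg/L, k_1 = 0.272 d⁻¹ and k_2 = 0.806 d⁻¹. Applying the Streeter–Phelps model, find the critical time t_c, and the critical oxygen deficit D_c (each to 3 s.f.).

t_c = [1/(k_2−k_1)] ln[(k_2/k_1)(1 − D₀(k_2−k_1)/(k_1 L₀))]
= [1/(0.806−0.272)] ln[(0.806/0.272)(1 − 2.22×0.5340/(0.272×32.5))]
= (1/0.5340) ln[2.963 × 0.8659] = 1.873 × ln(2.566) = 1.873 × 0.9423 = 1.765 d.
L(t_c) = L₀ e^(−k_1 t_c) = 32.5 × 0.6188 = 20.11 mg/L, and at the critical point k_2 D_c = k_1 L, so D_c = (0.272/0.806) × 20.11 = 6.787 mg/L.

t_c ≈ 1.76 d; D_c ≈ 6.79 mg/L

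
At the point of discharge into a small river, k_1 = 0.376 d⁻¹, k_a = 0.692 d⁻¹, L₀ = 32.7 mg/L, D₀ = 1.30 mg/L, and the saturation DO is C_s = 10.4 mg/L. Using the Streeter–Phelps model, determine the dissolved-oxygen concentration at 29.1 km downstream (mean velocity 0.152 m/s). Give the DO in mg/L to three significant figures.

Travel time t = x/v = 29.1 km / (0.152 m/s) = 29100 m / 0.152 m/s = 191400 s = 2.216 d.
k_1 L₀/(k_a−k_1) = 0.376×32.7/(0.692−0.376) = 12.30/0.3160 = 38.91 mg/L.
e^(−k_1 t) = e^(−0.376×2.216) = 0.4347; e^(−k_a t) = e^(−0.692×2.216) = 0.2158.
D = 38.91 × (0.4347 − 0.2158) + 1.30 × 0.2158 = 8.516 + 0.2806 = 8.796 mg/L.
DO = C_s − D = 10.4 − 8.796 = 1.604 mg/L.

DO ≈ 1.60 mg/L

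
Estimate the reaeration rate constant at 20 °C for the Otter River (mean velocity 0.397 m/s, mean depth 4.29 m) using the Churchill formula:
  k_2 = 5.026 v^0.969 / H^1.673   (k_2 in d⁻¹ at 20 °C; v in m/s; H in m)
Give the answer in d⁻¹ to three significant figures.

k_2 ≈ 0.180 d⁻¹

k_2 = 5.026 × 0.397^0.969 / 4.29^1.673 = 5.026 × 0.4085 / 11.43 = 0.1796 d⁻¹.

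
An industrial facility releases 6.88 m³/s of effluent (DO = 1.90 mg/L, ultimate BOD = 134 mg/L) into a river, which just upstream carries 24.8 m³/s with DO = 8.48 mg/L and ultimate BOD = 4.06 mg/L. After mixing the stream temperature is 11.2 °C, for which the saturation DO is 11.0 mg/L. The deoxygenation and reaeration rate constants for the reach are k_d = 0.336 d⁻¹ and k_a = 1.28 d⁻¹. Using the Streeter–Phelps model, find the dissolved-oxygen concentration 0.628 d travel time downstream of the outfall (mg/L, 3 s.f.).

Mixed DO = (24.8×8.48 + 6.88×1.90)/(24.8+6.88) = 223.4/31.68 = 7.051 mg/L.
Mixed L₀ = (24.8×4.06 + 6.88×134)/(31.68) = 1023/31.68 = 32.28 mg/L.
Initial deficit D₀ = C_s − DO₀ = 11.0 − 7.051 = 3.949 mg/L.
D(0.628) = [0.336×32.28/(1.28−0.336)](e^(−0.336×0.628) − e^(−1.28×0.628)) + 3.949 e^(−1.28×0.628)
= 11.49 × (0.8098 − 0.4476) + 3.949 × 0.4476 = 5.929 mg/L.
DO = 11.0 − 5.929 = 5.071 mg/L.

DO ≈ 5.07 mg/L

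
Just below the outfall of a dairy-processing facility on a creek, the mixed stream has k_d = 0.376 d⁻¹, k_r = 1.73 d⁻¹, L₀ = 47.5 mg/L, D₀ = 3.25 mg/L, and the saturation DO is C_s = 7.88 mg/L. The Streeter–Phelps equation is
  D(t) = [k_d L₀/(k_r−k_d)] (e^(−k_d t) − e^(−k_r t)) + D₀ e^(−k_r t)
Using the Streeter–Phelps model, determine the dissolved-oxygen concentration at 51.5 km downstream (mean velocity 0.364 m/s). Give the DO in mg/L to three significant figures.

DO ≈ 1.34 mg/L

Travel time t = x/v = 51.5 km / (0.364 m/s) = 51500 m / 0.364 m/s = 141500 s = 1.638 d.
k_d L₀/(k_r−k_d) = 0.376×47.5/(1.73−0.376) = 17.86/1.354 = 13.19 mg/L.
e^(−k_d t) = e^(−0.376×1.638) = 0.5403; e^(−k_r t) = e^(−1.73×1.638) = 0.05884.
D = 13.19 × (0.5403 − 0.05884) + 3.25 × 0.05884 = 6.350 + 0.1912 = 6.541 mg/L.
DO = C_s − D = 7.88 − 6.541 = 1.339 mg/L.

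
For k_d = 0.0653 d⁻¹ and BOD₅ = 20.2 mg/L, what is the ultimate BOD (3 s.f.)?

L₀ ≈ 72.5 mg/L

BOD₅ = L₀(1 − e^(−5k_d)) ⇒ L₀ = BOD₅ / (1 − e^(−5×0.0653))
= 20.2 / (1 − 0.7214) = 20.2 / 0.2786 = 72.52 mg/L.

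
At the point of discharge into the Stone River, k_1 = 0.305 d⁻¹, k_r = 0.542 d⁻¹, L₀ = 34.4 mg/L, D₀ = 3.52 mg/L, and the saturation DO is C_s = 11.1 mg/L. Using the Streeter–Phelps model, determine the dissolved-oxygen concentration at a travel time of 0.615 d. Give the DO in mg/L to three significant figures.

DO ≈ 3.60 mg/L

k_1 L₀/(k_r−k_1) = 0.305×34.4/(0.542−0.305) = 10.49/0.2370 = 44.27 mg/L.
e^(−k_1 t) = e^(−0.305×0.6150) = 0.8290; e^(−k_r t) = e^(−0.542×0.6150) = 0.7165.
D = 44.27 × (0.8290 − 0.7165) + 3.52 × 0.7165 = 4.977 + 2.522 = 7.500 mg/L.
DO = C_s − D = 11.1 − 7.500 = 3.600 mg/L.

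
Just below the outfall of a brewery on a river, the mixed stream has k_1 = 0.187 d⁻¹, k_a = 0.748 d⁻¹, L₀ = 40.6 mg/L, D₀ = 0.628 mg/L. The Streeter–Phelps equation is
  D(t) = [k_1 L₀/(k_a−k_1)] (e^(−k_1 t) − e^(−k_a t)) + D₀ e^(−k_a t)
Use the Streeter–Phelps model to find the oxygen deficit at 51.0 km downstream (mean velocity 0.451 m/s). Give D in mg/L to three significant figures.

Travel time t = x/v = 51.0 km / (0.451 m/s) = 51000 m / 0.451 m/s = 113100 s = 1.309 d.
k_1 L₀/(k_a−k_1) = 0.187×40.6/(0.748−0.187) = 7.592/0.5610 = 13.53 mg/L.
e^(−k_1 t) = e^(−0.187×1.309) = 0.7829; e^(−k_a t) = e^(−0.748×1.309) = 0.3757.
D = 13.53 × (0.7829 − 0.3757) + 0.628 × 0.3757 = 5.511 + 0.2359 = 5.747 mg/L.

D ≈ 5.75 mg/L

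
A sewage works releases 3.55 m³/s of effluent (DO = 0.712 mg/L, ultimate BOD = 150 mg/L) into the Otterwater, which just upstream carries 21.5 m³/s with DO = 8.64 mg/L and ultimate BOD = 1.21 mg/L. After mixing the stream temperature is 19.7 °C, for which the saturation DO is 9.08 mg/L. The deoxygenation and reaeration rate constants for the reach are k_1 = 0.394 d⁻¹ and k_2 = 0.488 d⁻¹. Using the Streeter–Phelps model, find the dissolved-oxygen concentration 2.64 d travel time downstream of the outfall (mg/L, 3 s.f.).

Mixed DO = (21.5×8.64 + 3.55×0.712)/(21.5+3.55) = 188.3/25.05 = 7.516 mg/L.
Mixed L₀ = (21.5×1.21 + 3.55×150)/(25.05) = 558.5/25.05 = 22.30 mg/L.
Initial deficit D₀ = C_s − DO₀ = 9.08 − 7.516 = 1.564 mg/L.
D(2.64) = [0.394×22.30/(0.488−0.394)](e^(−0.394×2.64) − e^(−0.488×2.64)) + 1.564 e^(−0.488×2.64)
= 93.45 × (0.3534 − 0.2757) + 1.564 × 0.2757 = 7.689 mg/L.
DO = 9.08 − 7.689 = 1.391 mg/L.

DO ≈ 1.39 mg/L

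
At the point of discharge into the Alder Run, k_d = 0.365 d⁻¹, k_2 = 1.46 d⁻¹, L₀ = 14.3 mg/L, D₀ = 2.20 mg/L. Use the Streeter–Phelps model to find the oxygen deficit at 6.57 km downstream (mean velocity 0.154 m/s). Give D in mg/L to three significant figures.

Travel time t = x/v = 6.57 km / (0.154 m/s) = 6570 m / 0.154 m/s = 42660 s = 0.4938 d.
k_d L₀/(k_2−k_d) = 0.365×14.3/(1.46−0.365) = 5.220/1.095 = 4.767 mg/L.
e^(−k_d t) = e^(−0.365×0.4938) = 0.8351; e^(−k_2 t) = e^(−1.46×0.4938) = 0.4863.
D = 4.767 × (0.8351 − 0.4863) + 2.20 × 0.4863 = 1.662 + 1.070 = 2.732 mg/L.

D ≈ 2.73 mg/L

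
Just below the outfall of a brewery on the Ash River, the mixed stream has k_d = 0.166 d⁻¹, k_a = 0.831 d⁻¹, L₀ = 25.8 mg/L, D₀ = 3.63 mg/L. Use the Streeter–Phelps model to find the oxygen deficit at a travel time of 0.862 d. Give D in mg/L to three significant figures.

k_d L₀/(k_a−k_d) = 0.166×25.8/(0.831−0.166) = 4.283/0.6650 = 6.440 mg/L.
e^(−k_d t) = e^(−0.166×0.8620) = 0.8667; e^(−k_a t) = e^(−0.831×0.8620) = 0.4885.
D = 6.440 × (0.8667 − 0.4885) + 3.63 × 0.4885 = 2.435 + 1.773 = 4.209 mg/L.

D ≈ 4.21 mg/L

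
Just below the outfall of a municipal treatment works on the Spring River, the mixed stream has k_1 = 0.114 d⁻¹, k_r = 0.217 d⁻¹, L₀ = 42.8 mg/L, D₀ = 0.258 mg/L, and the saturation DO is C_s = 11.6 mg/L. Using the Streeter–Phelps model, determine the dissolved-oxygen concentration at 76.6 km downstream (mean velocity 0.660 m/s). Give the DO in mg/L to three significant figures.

Travel time t = x/v = 76.6 km / (0.660 m/s) = 76600 m / 0.660 m/s = 116100 s = 1.343 d.
k_1 L₀/(k_r−k_1) = 0.114×42.8/(0.217−0.114) = 4.879/0.1030 = 47.37 mg/L.
e^(−k_1 t) = e^(−0.114×1.343) = 0.8580; e^(−k_r t) = e^(−0.217×1.343) = 0.7471.
D = 47.37 × (0.8580 − 0.7471) + 0.258 × 0.7471 = 5.252 + 0.1928 = 5.445 mg/L.
DO = C_s − D = 11.6 − 5.445 = 6.155 mg/L.

DO ≈ 6.16 mg/L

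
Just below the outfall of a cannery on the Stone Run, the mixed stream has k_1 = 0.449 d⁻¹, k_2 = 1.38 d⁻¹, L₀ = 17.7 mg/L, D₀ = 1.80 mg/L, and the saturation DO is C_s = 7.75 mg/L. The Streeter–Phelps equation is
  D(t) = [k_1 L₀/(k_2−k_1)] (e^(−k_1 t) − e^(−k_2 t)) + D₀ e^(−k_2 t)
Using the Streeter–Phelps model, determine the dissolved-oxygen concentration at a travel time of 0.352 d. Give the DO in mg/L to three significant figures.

k_1 L₀/(k_2−k_1) = 0.449×17.7/(1.38−0.449) = 7.947/0.9310 = 8.536 mg/L.
e^(−k_1 t) = e^(−0.449×0.3520) = 0.8538; e^(−k_2 t) = e^(−1.38×0.3520) = 0.6152.
D = 8.536 × (0.8538 − 0.6152) + 1.80 × 0.6152 = 2.037 + 1.107 = 3.144 mg/L.
DO = C_s − D = 7.75 − 3.144 = 4.606 mg/L.

DO ≈ 4.61 mg/L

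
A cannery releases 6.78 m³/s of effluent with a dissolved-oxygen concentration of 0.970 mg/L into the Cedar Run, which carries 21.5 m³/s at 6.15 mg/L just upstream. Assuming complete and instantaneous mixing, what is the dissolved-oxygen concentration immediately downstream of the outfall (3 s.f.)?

Flow-weighted mixing: C = (Q_r C_r + Q_w C_w)/(Q_r + Q_w)
= (21.5×6.15 + 6.78×0.970)/(21.5 + 6.78) = 138.8/28.28 = 4.908 mg/L.

4.91 mg/L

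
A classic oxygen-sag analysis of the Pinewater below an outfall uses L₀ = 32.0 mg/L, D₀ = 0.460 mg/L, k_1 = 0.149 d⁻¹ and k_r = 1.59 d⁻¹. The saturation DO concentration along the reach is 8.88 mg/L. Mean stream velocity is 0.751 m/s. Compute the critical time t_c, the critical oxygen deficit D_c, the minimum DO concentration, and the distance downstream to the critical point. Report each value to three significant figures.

t_c = [1/(k_r−k_1)] ln[(k_r/k_1)(1 − D₀(k_r−k_1)/(k_1 L₀))]
= [1/(1.59−0.149)] ln[(1.59/0.149)(1 − 0.460×1.441/(0.149×32.0))]
= (1/1.441) ln[10.67 × 0.8610] = 0.6940 × ln(9.188) = 0.6940 × 2.218 = 1.539 d.
L(t_c) = L₀ e^(−k_1 t_c) = 32.0 × 0.7951 = 25.44 mg/L, and at the critical point k_r D_c = k_1 L, so D_c = (0.149/1.59) × 25.44 = 2.384 mg/L.
Minimum DO = C_s − D_c = 8.88 − 2.384 = 6.496 mg/L.
x_c = v t_c = 0.751 m/s × 1.539 d × 86400 s/d = 99870 m ≈ 99.9 km.

t_c ≈ 1.54 d; D_c ≈ 2.38 mg/L; min DO ≈ 6.50 mg/L; x_c ≈ 99.9 km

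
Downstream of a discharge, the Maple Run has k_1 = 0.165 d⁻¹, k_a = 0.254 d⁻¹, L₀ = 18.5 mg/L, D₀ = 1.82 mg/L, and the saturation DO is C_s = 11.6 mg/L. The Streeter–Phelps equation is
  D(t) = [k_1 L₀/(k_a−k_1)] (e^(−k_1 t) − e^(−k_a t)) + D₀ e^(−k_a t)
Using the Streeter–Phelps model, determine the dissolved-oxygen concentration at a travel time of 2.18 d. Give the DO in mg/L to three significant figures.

DO ≈ 6.33 mg/L

k_1 L₀/(k_a−k_1) = 0.165×18.5/(0.254−0.165) = 3.053/0.08900 = 34.30 mg/L.
e^(−k_1 t) = e^(−0.165×2.180) = 0.6979; e^(−k_a t) = e^(−0.254×2.180) = 0.5748.
D = 34.30 × (0.6979 − 0.5748) + 1.82 × 0.5748 = 4.221 + 1.046 = 5.267 mg/L.
DO = C_s − D = 11.6 − 5.267 = 6.333 mg/L.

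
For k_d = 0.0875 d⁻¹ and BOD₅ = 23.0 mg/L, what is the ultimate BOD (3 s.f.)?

L₀ ≈ 64.9 mg/L

BOD₅ = L₀(1 − e^(−5k_d)) ⇒ L₀ = BOD₅ / (1 − e^(−5×0.0875))
= 23.0 / (1 − 0.6456) = 23.0 / 0.3544 = 64.91 mg/L.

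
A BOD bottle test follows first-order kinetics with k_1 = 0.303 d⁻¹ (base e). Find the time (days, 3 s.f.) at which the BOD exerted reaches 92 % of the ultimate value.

t ≈ 8.34 d

y/L₀ = 1 − e^(−k_1 t) = 0.92 ⇒ e^(−k_1 t) = 0.0800
t = −ln(0.0800) / 0.303 = 2.526 / 0.303 = 8.336 d.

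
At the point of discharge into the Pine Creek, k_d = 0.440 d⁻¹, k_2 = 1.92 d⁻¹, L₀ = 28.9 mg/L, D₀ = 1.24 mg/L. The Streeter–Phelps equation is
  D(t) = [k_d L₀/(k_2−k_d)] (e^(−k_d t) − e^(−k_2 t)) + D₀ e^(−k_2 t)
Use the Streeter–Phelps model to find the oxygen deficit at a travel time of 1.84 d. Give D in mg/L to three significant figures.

D ≈ 3.61 mg/L

k_d L₀/(k_2−k_d) = 0.440×28.9/(1.92−0.440) = 12.72/1.480 = 8.592 mg/L.
e^(−k_d t) = e^(−0.440×1.840) = 0.4450; e^(−k_2 t) = e^(−1.92×1.840) = 0.02922.
D = 8.592 × (0.4450 − 0.02922) + 1.24 × 0.02922 = 3.573 + 0.03624 = 3.609 mg/L.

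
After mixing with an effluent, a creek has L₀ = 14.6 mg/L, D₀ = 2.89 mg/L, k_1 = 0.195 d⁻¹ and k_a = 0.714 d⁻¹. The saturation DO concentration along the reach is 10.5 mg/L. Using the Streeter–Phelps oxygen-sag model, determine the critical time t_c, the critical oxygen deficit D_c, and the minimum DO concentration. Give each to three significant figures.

t_c ≈ 1.06 d; D_c ≈ 3.24 mg/L; min DO ≈ 7.26 mg/L

At the critical point dD/dt = 0, so k_1 L₀ e^(−k_1 t) = k_a D. Substituting D(t) from the Streeter–Phelps equation and solving for t gives
t_c = ln[(k_a/k_1)(1 − D₀(k_a−k_1)/(k_1 L₀))] / (k_a−k_1).
Here k_a−k_1 = 0.5190 d⁻¹ and 1 − D₀(k_a−k_1)/(k_1 L₀) = 1 − 2.89×0.5190/(0.195×14.6) = 0.4732, so
t_c = ln(3.662 × 0.4732) / 0.5190 = 0.5496 / 0.5190 = 1.059 d.
D_c = (k_1/k_a) L₀ e^(−k_1 t_c) = (0.195/0.714) × 14.6 × e^(−0.195×1.059) = 0.2731 × 14.6 × 0.8134 = 3.244 mg/L.
Minimum DO = C_s − D_c = 10.5 − 3.244 = 7.256 mg/L.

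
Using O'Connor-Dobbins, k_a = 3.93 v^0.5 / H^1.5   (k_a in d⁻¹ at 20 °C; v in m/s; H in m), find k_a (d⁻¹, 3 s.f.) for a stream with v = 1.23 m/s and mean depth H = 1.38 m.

k_a = 3.93 × 1.23^0.5 / 1.38^1.5 = 3.93 × 1.109 / 1.621 = 2.689 d⁻¹.

k_a ≈ 2.69 d⁻¹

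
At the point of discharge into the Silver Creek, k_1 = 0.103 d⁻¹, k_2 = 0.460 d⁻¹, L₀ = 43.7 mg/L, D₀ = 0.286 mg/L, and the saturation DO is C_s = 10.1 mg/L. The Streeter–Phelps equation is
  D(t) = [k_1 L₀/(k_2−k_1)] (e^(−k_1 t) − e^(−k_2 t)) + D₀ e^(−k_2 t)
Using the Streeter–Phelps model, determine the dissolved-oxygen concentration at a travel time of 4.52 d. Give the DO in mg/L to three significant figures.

k_1 L₀/(k_2−k_1) = 0.103×43.7/(0.460−0.103) = 4.501/0.3570 = 12.61 mg/L.
e^(−k_1 t) = e^(−0.103×4.520) = 0.6278; e^(−k_2 t) = e^(−0.460×4.520) = 0.1250.
D = 12.61 × (0.6278 − 0.1250) + 0.286 × 0.1250 = 6.339 + 0.03576 = 6.375 mg/L.
DO = C_s − D = 10.1 − 6.375 = 3.725 mg/L.

DO ≈ 3.73 mg/L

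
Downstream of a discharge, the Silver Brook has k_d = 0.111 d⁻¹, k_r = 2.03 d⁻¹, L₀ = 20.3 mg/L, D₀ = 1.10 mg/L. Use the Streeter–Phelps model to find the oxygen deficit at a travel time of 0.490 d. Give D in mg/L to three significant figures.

k_d L₀/(k_r−k_d) = 0.111×20.3/(2.03−0.111) = 2.253/1.919 = 1.174 mg/L.
e^(−k_d t) = e^(−0.111×0.4900) = 0.9471; e^(−k_r t) = e^(−2.03×0.4900) = 0.3698.
D = 1.174 × (0.9471 − 0.3698) + 1.10 × 0.3698 = 0.6778 + 0.4068 = 1.085 mg/L.

D ≈ 1.08 mg/L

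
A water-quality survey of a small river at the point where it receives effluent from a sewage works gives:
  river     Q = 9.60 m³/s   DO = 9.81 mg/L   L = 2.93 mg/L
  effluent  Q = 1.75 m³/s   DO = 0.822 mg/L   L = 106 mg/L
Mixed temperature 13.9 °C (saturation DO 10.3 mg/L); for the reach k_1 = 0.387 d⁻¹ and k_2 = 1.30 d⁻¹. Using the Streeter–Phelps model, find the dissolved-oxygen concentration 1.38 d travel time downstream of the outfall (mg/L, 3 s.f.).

Mixed DO = (9.60×9.81 + 1.75×0.822)/(9.60+1.75) = 95.61/11.35 = 8.424 mg/L.
Mixed L₀ = (9.60×2.93 + 1.75×106)/(11.35) = 213.6/11.35 = 18.82 mg/L.
Initial deficit D₀ = C_s − DO₀ = 10.3 − 8.424 = 1.876 mg/L.
D(1.38) = [0.387×18.82/(1.30−0.387)](e^(−0.387×1.38) − e^(−1.30×1.38)) + 1.876 e^(−1.30×1.38)
= 7.978 × (0.5862 − 0.1663) + 1.876 × 0.1663 = 3.662 mg/L.
DO = 10.3 − 3.662 = 6.638 mg/L.

DO ≈ 6.64 mg/L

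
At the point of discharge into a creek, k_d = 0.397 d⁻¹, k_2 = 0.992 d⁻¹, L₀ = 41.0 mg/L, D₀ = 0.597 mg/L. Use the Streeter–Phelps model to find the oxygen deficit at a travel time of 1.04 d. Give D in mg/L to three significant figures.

k_d L₀/(k_2−k_d) = 0.397×41.0/(0.992−0.397) = 16.28/0.5950 = 27.36 mg/L.
e^(−k_d t) = e^(−0.397×1.040) = 0.6617; e^(−k_2 t) = e^(−0.992×1.040) = 0.3564.
D = 27.36 × (0.6617 − 0.3564) + 0.597 × 0.3564 = 8.353 + 0.2128 = 8.566 mg/L.

D ≈ 8.57 mg/L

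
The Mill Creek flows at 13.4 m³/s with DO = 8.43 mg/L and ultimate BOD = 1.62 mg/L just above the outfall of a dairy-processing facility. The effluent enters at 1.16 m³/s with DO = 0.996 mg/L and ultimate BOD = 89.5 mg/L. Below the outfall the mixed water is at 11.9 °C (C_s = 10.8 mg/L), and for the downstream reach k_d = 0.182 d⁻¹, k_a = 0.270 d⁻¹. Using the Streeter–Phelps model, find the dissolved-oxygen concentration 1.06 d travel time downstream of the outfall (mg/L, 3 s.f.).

DO ≈ 7.27 mg/L

Mixed DO = (13.4×8.43 + 1.16×0.996)/(13.4+1.16) = 114.1/14.56 = 7.838 mg/L.
Mixed L₀ = (13.4×1.62 + 1.16×89.5)/(14.56) = 125.5/14.56 = 8.621 mg/L.
Initial deficit D₀ = C_s − DO₀ = 10.8 − 7.838 = 2.962 mg/L.
D(1.06) = [0.182×8.621/(0.270−0.182)](e^(−0.182×1.06) − e^(−0.270×1.06)) + 2.962 e^(−0.270×1.06)
= 17.83 × (0.8245 − 0.7511) + 2.962 × 0.7511 = 3.534 mg/L.
DO = 10.8 − 3.534 = 7.266 mg/L.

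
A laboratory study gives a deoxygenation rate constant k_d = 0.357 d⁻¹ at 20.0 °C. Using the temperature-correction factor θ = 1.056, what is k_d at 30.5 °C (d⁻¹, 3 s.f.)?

k_d ≈ 0.633 d⁻¹

k_d(T₂) = k_d(T₁) · θ^(T₂−T₁) = 0.357 × 1.056^(30.5−20.0)
= 0.357 × 1.056^10.5 = 0.357 × 1.772 = 0.6326 d⁻¹.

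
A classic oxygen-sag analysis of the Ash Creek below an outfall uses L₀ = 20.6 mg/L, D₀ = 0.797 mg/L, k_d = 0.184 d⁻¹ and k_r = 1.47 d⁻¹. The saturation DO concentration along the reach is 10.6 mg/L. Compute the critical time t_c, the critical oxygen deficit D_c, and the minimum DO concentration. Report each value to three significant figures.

With k_r/k_d = 7.989 and 1 − D₀(k_r−k_d)/(k_d L₀) = 0.7296,
t_c = ln(7.989 × 0.7296) / (1.47 − 0.184) = ln(5.829) / 1.286 = 1.763/1.286 = 1.371 d.
D_c = (k_d/k_r) L₀ e^(−k_d t_c) = (0.184/1.47) × 20.6 × e^(−0.184×1.371) = 0.1252 × 20.6 × 0.7771 = 2.004 mg/L.
Minimum DO = C_s − D_c = 10.6 − 2.004 = 8.596 mg/L.

t_c ≈ 1.37 d; D_c ≈ 2.00 mg/L; min DO ≈ 8.60 mg/L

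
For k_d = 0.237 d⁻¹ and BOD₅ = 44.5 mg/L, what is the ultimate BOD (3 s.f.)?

BOD₅ = L₀(1 − e^(−5k_d)) ⇒ L₀ = BOD₅ / (1 − e^(−5×0.237))
= 44.5 / (1 − 0.3057) = 44.5 / 0.6943 = 64.10 mg/L.

L₀ ≈ 64.1 mg/L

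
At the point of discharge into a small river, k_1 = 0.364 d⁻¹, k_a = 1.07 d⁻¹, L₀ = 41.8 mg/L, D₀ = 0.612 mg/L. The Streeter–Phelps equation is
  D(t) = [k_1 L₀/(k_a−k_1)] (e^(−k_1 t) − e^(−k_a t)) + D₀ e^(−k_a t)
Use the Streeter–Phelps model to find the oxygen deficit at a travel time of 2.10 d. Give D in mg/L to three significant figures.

k_1 L₀/(k_a−k_1) = 0.364×41.8/(1.07−0.364) = 15.22/0.7060 = 21.55 mg/L.
e^(−k_1 t) = e^(−0.364×2.100) = 0.4656; e^(−k_a t) = e^(−1.07×2.100) = 0.1057.
D = 21.55 × (0.4656 − 0.1057) + 0.612 × 0.1057 = 7.756 + 0.06470 = 7.821 mg/L.

D ≈ 7.82 mg/L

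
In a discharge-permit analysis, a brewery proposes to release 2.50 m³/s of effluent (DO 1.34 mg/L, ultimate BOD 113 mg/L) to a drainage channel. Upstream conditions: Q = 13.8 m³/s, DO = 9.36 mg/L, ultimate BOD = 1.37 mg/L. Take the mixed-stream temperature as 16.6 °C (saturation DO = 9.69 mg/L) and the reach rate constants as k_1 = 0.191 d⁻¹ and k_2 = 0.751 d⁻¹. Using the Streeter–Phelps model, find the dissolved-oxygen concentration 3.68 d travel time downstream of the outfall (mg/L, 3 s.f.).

Mixed DO = (13.8×9.36 + 2.50×1.34)/(13.8+2.50) = 132.5/16.30 = 8.130 mg/L.
Mixed L₀ = (13.8×1.37 + 2.50×113)/(16.30) = 301.4/16.30 = 18.49 mg/L.
Initial deficit D₀ = C_s − DO₀ = 9.69 − 8.130 = 1.560 mg/L.
D(3.68) = [0.191×18.49/(0.751−0.191)](e^(−0.191×3.68) − e^(−0.751×3.68)) + 1.560 e^(−0.751×3.68)
= 6.307 × (0.4952 − 0.06306) + 1.560 × 0.06306 = 2.824 mg/L.
DO = 9.69 − 2.824 = 6.866 mg/L.

DO ≈ 6.87 mg/L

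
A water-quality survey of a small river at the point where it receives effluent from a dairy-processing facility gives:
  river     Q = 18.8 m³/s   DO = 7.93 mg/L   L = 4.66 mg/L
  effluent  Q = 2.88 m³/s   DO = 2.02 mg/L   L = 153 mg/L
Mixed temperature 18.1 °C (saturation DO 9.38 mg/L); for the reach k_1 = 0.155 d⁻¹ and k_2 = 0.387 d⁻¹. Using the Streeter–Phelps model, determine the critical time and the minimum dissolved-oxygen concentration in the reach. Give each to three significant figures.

t_c ≈ 3.31 d; minimum DO ≈ 3.54 mg/L

Mixed DO = (18.8×7.93 + 2.88×2.02)/(18.8+2.88) = 154.9/21.68 = 7.145 mg/L.
Mixed L₀ = (18.8×4.66 + 2.88×153)/(21.68) = 528.2/21.68 = 24.37 mg/L.
Initial deficit D₀ = C_s − DO₀ = 9.38 − 7.145 = 2.235 mg/L.
t_c = (1/0.2320) ln[(0.387/0.155)(1 − 2.235×0.2320/(0.155×24.37))] = 4.310 × ln(2.154) = 3.307 d.
D_c = (0.155/0.387) × 24.37 × e^(−0.155×3.307) = 0.4005 × 24.37 × 0.5989 = 5.845 mg/L.
Minimum DO = 9.38 − 5.845 = 3.535 mg/L.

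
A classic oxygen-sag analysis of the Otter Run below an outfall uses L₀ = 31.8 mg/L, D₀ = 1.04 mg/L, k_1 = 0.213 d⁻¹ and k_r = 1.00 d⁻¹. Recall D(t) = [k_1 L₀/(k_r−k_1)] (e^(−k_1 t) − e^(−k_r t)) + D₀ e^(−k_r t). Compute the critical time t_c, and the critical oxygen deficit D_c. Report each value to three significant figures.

At the critical point dD/dt = 0, so k_1 L₀ e^(−k_1 t) = k_r D. Substituting D(t) from the Streeter–Phelps equation and solving for t gives
t_c = ln[(k_r/k_1)(1 − D₀(k_r−k_1)/(k_1 L₀))] / (k_r−k_1).
Here k_r−k_1 = 0.7870 d⁻¹ and 1 − D₀(k_r−k_1)/(k_1 L₀) = 1 − 1.04×0.7870/(0.213×31.8) = 0.8792, so
t_c = ln(4.695 × 0.8792) / 0.7870 = 1.418 / 0.7870 = 1.801 d.
D_c = (k_1/k_r) L₀ e^(−k_1 t_c) = (0.213/1.00) × 31.8 × e^(−0.213×1.801) = 0.2130 × 31.8 × 0.6813 = 4.615 mg/L.

t_c ≈ 1.80 d; D_c ≈ 4.61 mg/L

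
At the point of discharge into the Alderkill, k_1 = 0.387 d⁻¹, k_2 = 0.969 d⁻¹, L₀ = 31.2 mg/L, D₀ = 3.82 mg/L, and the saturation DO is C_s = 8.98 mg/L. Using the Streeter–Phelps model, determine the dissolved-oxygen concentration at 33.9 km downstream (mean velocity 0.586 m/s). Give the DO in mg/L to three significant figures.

DO ≈ 1.82 mg/L

Travel time t = x/v = 33.9 km / (0.586 m/s) = 33900 m / 0.586 m/s = 57850 s = 0.6696 d.
k_1 L₀/(k_2−k_1) = 0.387×31.2/(0.969−0.387) = 12.07/0.5820 = 20.75 mg/L.
e^(−k_1 t) = e^(−0.387×0.6696) = 0.7717; e^(−k_2 t) = e^(−0.969×0.6696) = 0.5227.
D = 20.75 × (0.7717 − 0.5227) + 3.82 × 0.5227 = 5.167 + 1.997 = 7.164 mg/L.
DO = C_s − D = 8.98 − 7.164 = 1.816 mg/L.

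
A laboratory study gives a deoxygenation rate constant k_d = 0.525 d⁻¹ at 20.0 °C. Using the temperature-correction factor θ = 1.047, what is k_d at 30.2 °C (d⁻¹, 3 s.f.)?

k_d ≈ 0.839 d⁻¹

k_d(T₂) = k_d(T₁) · θ^(T₂−T₁) = 0.525 × 1.047^(30.2−20.0)
= 0.525 × 1.047^10.2 = 0.525 × 1.598 = 0.8387 d⁻¹.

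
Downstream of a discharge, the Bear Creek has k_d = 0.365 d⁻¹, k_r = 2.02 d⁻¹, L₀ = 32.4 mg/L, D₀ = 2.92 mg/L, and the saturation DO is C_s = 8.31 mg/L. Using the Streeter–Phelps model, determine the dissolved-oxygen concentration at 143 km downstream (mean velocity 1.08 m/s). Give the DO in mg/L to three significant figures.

Travel time t = x/v = 143 km / (1.08 m/s) = 143000 m / 1.08 m/s = 132400 s = 1.532 d.
k_d L₀/(k_r−k_d) = 0.365×32.4/(2.02−0.365) = 11.83/1.655 = 7.146 mg/L.
e^(−k_d t) = e^(−0.365×1.532) = 0.5716; e^(−k_r t) = e^(−2.02×1.532) = 0.04525.
D = 7.146 × (0.5716 − 0.04525) + 2.92 × 0.04525 = 3.761 + 0.1321 = 3.893 mg/L.
DO = C_s − D = 8.31 − 3.893 = 4.417 mg/L.

DO ≈ 4.42 mg/L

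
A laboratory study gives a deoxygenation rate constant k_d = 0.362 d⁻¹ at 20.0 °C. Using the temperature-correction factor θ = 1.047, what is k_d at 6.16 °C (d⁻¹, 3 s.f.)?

k_d ≈ 0.192 d⁻¹

k_d(T₂) = k_d(T₁) · θ^(T₂−T₁) = 0.362 × 1.047^(6.16−20.0)
= 0.362 × 1.047^-13.8 = 0.362 × 0.5296 = 0.1917 d⁻¹.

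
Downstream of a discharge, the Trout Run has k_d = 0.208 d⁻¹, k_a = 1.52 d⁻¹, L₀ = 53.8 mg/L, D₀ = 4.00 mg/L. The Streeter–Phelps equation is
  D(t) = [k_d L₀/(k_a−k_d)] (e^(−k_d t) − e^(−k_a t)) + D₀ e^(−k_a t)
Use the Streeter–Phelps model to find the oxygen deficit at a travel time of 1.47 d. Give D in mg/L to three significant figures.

k_d L₀/(k_a−k_d) = 0.208×53.8/(1.52−0.208) = 11.19/1.312 = 8.529 mg/L.
e^(−k_d t) = e^(−0.208×1.470) = 0.7366; e^(−k_a t) = e^(−1.52×1.470) = 0.1071.
D = 8.529 × (0.7366 − 0.1071) + 4.00 × 0.1071 = 5.369 + 0.4282 = 5.797 mg/L.

D ≈ 5.80 mg/L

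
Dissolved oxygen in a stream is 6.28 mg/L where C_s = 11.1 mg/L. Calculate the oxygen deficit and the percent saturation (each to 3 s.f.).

D = C_s − C = 11.1 − 6.28 = 4.82 mg/L.
% saturation = 6.28/11.1 × 100 = 56.6 %.

D ≈ 4.82 mg/L; 56.6 % saturation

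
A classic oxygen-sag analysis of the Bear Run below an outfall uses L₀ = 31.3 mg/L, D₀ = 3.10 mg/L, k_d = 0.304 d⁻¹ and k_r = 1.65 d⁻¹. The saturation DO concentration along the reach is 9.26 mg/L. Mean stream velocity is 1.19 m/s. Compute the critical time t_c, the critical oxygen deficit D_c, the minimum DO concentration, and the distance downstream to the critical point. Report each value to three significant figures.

t_c ≈ 0.828 d; D_c ≈ 4.48 mg/L; min DO ≈ 4.78 mg/L; x_c ≈ 85.1 km

t_c = [1/(k_r−k_d)] ln[(k_r/k_d)(1 − D₀(k_r−k_d)/(k_d L₀))]
= [1/(1.65−0.304)] ln[(1.65/0.304)(1 − 3.10×1.346/(0.304×31.3))]
= (1/1.346) ln[5.428 × 0.5615] = 0.7429 × ln(3.048) = 0.7429 × 1.114 = 0.8279 d.
D_c = (k_d/k_r) L₀ e^(−k_d t_c) = (0.304/1.65) × 31.3 × e^(−0.304×0.8279) = 0.1842 × 31.3 × 0.7775 = 4.484 mg/L.
Minimum DO = C_s − D_c = 9.26 − 4.484 = 4.776 mg/L.
x_c = v t_c = 1.19 m/s × 0.8279 d × 86400 s/d = 85120 m ≈ 85.1 km.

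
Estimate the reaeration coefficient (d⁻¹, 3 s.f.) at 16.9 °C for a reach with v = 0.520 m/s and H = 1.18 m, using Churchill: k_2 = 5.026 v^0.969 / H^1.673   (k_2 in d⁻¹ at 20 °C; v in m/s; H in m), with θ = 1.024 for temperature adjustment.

k_2 ≈ 1.88 d⁻¹

k_2(20) = 5.026 × 0.520^0.969 / 1.18^1.673 = 5.026 × 0.5306 / 1.319 = 2.022 d⁻¹.
k_2(16.9) = 2.022 × 1.024^(16.9−20) = 2.022 × 0.9291 = 1.879 d⁻¹.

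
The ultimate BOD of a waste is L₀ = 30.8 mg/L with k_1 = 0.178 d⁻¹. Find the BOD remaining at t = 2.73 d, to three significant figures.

L_t = L₀ e^(−k_1 t) = 30.8 × e^(−0.178×2.73) = 30.8 × 0.6151 = 18.95 mg/L.

L ≈ 18.9 mg/L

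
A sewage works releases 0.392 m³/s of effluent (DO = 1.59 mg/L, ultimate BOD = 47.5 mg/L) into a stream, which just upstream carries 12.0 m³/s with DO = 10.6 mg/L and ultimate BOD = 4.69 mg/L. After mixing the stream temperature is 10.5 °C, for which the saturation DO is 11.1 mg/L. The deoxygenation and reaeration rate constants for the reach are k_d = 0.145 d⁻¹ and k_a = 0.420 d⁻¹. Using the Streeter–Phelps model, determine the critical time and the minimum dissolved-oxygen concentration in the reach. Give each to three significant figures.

t_c ≈ 2.84 d; minimum DO ≈ 9.72 mg/L

Mixed DO = (12.0×10.6 + 0.392×1.59)/(12.0+0.392) = 127.8/12.39 = 10.31 mg/L.
Mixed L₀ = (12.0×4.69 + 0.392×47.5)/(12.39) = 74.90/12.39 = 6.044 mg/L.
Initial deficit D₀ = C_s − DO₀ = 11.1 − 10.31 = 0.7850 mg/L.
t_c = (1/0.2750) ln[(0.420/0.145)(1 − 0.7850×0.2750/(0.145×6.044))] = 3.636 × ln(2.183) = 2.839 d.
D_c = (0.145/0.420) × 6.044 × e^(−0.145×2.839) = 0.3452 × 6.044 × 0.6626 = 1.383 mg/L.
Minimum DO = 11.1 − 1.383 = 9.717 mg/L.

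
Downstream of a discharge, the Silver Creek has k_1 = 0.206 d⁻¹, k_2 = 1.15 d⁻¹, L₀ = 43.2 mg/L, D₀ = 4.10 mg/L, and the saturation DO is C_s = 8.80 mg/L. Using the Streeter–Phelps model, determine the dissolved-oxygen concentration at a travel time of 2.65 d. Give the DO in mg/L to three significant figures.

k_1 L₀/(k_2−k_1) = 0.206×43.2/(1.15−0.206) = 8.899/0.9440 = 9.427 mg/L.
e^(−k_1 t) = e^(−0.206×2.650) = 0.5793; e^(−k_2 t) = e^(−1.15×2.650) = 0.04748.
D = 9.427 × (0.5793 − 0.04748) + 4.10 × 0.04748 = 5.014 + 0.1947 = 5.208 mg/L.
DO = C_s − D = 8.80 − 5.208 = 3.592 mg/L.

DO ≈ 3.59 mg/L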